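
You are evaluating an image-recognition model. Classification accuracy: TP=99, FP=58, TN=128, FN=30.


Accuracy = (TP+TN)/(TP+TN+FP+FN)
= (99+128)/(315)
= 227/315 = 72.06%

72.06%


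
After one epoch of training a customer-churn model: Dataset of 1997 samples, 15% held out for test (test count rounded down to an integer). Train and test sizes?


Test = ⌊1997·15/100⌋ = 299
Train = 1997 - 299 = 1698

Train: 1698, Test: 299


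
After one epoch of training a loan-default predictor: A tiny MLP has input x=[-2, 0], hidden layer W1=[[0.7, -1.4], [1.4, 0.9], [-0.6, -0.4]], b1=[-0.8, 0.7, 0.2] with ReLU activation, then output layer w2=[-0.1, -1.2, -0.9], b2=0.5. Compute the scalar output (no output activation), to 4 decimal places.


z1[0] = (0.7)·(-2) + (-1.4)·(0) - 0.8 = -2.2
z1[1] = (1.4)·(-2) + (0.9)·(0) + 0.7 = -2.1
z1[2] = (-0.6)·(-2) + (-0.4)·(0) + 0.2 = 1.4
h = ReLU(z1) = [0.0, 0.0, 1.4]
output = (-0.1)·(0.0) + (-1.2)·(0.0) + (-0.9)·(1.4) + 0.5 = -0.76

-0.76


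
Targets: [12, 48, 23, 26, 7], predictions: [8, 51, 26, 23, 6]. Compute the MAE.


Absolute errors: |12-8|=4, |48-51|=3, |23-26|=3, |26-23|=3, |7-6|=1
Sum = 14
MAE = 14/5 = 14/5

14/5


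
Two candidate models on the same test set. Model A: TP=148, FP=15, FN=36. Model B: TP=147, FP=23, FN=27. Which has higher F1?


Model A: P=148/163=0.908, R=148/184=0.8043, F1=2PR/(P+R)=2TP/(2TP+FP+FN)=296/347=0.853
Model B: P=147/170=0.8647, R=147/174=0.8448, F1=2PR/(P+R)=2TP/(2TP+FP+FN)=294/344=0.8547
0.853 < 0.8547 → Model B

Model B


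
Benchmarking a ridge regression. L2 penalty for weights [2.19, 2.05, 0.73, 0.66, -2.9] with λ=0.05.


‖w‖₂² = (2.19)² + (2.05)² + (0.73)² + (0.66)² + (-2.9)²
     = 4.7961 + 4.2025 + 0.5329 + 0.4356 + 8.41
     = 18.3771
λ·‖w‖₂² = 0.05·18.3771 = 0.918855

0.918855


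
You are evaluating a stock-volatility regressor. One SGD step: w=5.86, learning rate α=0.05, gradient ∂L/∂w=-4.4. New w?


w_new = w - α·∇
= 5.86 - 0.05·-4.4
= 5.86 + 0.22
= 6.08

6.08


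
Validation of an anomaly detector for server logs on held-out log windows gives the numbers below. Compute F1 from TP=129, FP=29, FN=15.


Precision = 129/158 = 0.8165
Recall = 129/144 = 0.8958
F1 = 2·P·R/(P+R) = 2·TP/(2·TP+FP+FN) = 258/(258+29+15) = 258/302 = 0.8543

0.8543


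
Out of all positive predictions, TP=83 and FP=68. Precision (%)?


Precision = TP/(TP+FP)
= 83/(83+68)
= 83/151 = 54.97%

54.97%


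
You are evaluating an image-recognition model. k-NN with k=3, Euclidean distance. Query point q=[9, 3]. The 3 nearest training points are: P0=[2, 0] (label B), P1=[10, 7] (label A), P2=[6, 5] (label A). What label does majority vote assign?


d(q,P0) = 7.6158  (label B)
d(q,P1) = 4.1231  (label A)
d(q,P2) = 3.6056  (label A)
Votes: A=2, B=1
Majority → A

A


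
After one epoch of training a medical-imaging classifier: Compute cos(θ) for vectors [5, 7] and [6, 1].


A·B = 5·6 + 7·1 = 37
‖A‖ = √74 = 8.6023, ‖B‖ = √37 = 6.0828
cos = 37/(√74·√37) = 37/√2738 = 0.7071

0.7071


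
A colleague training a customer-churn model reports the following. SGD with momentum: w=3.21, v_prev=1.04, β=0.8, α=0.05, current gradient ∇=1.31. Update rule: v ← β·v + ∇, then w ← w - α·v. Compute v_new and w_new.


v_new = 0.8·1.04 + 1.31 = 0.832 + 1.31 = 2.142
w_new = 3.21 - 0.05·2.142 = 3.21 - 0.1071 = 3.1029

v_new=2.142, w_new=3.1029


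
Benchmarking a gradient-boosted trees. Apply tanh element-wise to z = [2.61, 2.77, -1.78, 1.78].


tanh(2.61) = 0.9892
tanh(2.77) = 0.9922
tanh(-1.78) = -0.9447
tanh(1.78) = 0.9447
result = [0.9892, 0.9922, -0.9447, 0.9447]

[0.9892, 0.9922, -0.9447, 0.9447]


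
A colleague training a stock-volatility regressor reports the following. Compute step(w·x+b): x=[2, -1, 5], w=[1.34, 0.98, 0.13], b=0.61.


z = (2)·(1.34) + (-1)·(0.98) + (5)·(0.13) + 0.61
  = 2.96
step(z) = 1 (z≥0)

1


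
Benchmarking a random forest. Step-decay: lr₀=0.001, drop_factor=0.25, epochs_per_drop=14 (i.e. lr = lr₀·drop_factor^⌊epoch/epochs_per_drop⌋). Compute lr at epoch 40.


n_drops = ⌊40/14⌋ = 2
lr = 0.001·0.25^2 = 0.001·0.0625 = 0.0000625

0.0000625


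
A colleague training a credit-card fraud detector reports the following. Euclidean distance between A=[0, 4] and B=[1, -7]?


d = √((0-1)² + (4+ 7)²)
  = √(1 + 121)
  = √122 = 11.0454

11.0454


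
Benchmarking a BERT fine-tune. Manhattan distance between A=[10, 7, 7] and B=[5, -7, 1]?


d = |10-5| + |7+ 7| + |7-1|
  = 5 + 14 + 6
  = 25

25


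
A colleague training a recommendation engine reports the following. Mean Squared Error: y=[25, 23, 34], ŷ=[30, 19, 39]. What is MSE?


Squared errors: (25-30)²=25, (23-19)²=16, (34-39)²=25
Sum = 66
MSE = 66/3 = 22

22


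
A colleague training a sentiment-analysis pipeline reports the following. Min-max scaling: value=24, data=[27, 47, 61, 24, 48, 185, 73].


min=24, max=185
(24-24)/(185-24) = 0/161 = 0.0

0.0


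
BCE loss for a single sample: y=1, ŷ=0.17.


BCE = -[y·ln(p) + (1-y)·ln(1-p)]
= -1·ln(0.17) - 0
= -ln(0.17) = 1.772

1.772


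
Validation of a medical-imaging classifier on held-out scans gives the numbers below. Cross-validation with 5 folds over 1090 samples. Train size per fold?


Fold size = 1090/5 = 218
Training per fold = 1090 - 218 = 872

872


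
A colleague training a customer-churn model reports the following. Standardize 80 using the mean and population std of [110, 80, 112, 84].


μ = 96.5, σ = 14.586
z = (80 - 96.5)/14.586 = -1.1312

-1.1312


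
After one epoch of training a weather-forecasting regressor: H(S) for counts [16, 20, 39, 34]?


Probabilities: [16/109, 20/109, 39/109, 34/109] ≈ [0.1468, 0.1835, 0.3578, 0.3119]
H = -((16/109)·log₂(16/109) + (20/109)·log₂(20/109) + (39/109)·log₂(39/109) + (34/109)·log₂(34/109))
  = 1.91 bits

1.91 bits


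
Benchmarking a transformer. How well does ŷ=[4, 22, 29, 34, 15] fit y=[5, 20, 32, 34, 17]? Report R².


ȳ = 21.6
SS_res = Σ(y-ŷ)² = 18
SS_tot = Σ(y-ȳ)² = 561.2
R² = 1 - SS_res/SS_tot = 1 - 0.0321 = 0.9679

0.9679


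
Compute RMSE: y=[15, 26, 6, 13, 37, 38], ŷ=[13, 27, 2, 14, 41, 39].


MSE = 39/6 = 6.5
RMSE = √(39/6) = 2.5495

2.5495


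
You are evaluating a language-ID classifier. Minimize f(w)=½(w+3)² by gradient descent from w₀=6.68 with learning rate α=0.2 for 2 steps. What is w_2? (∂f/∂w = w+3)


step 1: grad = 6.68+3 = 9.68; w = 6.68 - 0.2·(9.68) = 4.744
step 2: grad = 4.744+3 = 7.744; w = 4.744 - 0.2·(7.744) = 3.1952

3.1952


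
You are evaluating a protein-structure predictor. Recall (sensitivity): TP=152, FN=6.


Recall = TP/(TP+FN)
= 152/(152+6)
= 152/158 = 96.2%

96.2%


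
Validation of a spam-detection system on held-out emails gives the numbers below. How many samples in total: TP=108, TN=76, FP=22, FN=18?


Total = TP + TN + FP + FN
= 108 + 76 + 22 + 18
= 224
(Predicted positive: 130, predicted negative: 94)

224


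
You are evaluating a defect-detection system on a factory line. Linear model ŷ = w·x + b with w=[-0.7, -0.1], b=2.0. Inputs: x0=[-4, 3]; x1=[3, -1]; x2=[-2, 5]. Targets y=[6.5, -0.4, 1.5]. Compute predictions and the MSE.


ŷ0 = (-0.7)·(-4) + (-0.1)·(3) + 2.0 = 4.5
ŷ1 = (-0.7)·(3) + (-0.1)·(-1) + 2.0 = 0.0
ŷ2 = (-0.7)·(-2) + (-0.1)·(5) + 2.0 = 2.9
errors² = [4.0, 0.16, 1.96]
MSE = 6.1200/3 = 2.04

2.04


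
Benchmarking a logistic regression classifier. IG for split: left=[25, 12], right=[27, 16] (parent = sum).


Parent = [52, 28], H_parent = 0.9341
H_left = 0.909 (n=37), H_right = 0.9523 (n=43)
H_children = (37/80)·0.909 + (43/80)·0.9523 = 0.9323
IG = 0.9341 - 0.9323 = 0.0018

0.0018


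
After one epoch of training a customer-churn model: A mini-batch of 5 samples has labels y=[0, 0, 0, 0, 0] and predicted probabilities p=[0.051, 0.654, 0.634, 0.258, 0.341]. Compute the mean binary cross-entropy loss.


L[0] = -ln(1-0.051) = -ln(0.949) = 0.0523
L[1] = -ln(1-0.654) = -ln(0.346) = 1.0613
L[2] = -ln(1-0.634) = -ln(0.366) = 1.0051
L[3] = -ln(1-0.258) = -ln(0.742) = 0.2984
L[4] = -ln(1-0.341) = -ln(0.659) = 0.417
mean = (0.0523 + 1.0613 + 1.0051 + 0.2984 + 0.417)/5 = 0.5668

0.5668


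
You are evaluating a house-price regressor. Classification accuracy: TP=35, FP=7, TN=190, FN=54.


Accuracy = (TP+TN)/(TP+TN+FP+FN)
= (35+190)/(286)
= 225/286 = 78.67%

78.67%


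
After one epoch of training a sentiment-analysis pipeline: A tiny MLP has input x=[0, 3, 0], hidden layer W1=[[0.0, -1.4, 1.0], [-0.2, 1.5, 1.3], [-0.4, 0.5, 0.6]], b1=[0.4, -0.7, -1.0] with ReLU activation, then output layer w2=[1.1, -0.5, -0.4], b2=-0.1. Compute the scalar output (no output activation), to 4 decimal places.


z1[0] = (0.0)·(0) + (-1.4)·(3) + (1.0)·(0) + 0.4 = -3.8
z1[1] = (-0.2)·(0) + (1.5)·(3) + (1.3)·(0) - 0.7 = 3.8
z1[2] = (-0.4)·(0) + (0.5)·(3) + (0.6)·(0) - 1.0 = 0.5
h = ReLU(z1) = [0.0, 3.8, 0.5]
output = (1.1)·(0.0) + (-0.5)·(3.8) + (-0.4)·(0.5) - 0.1 = -2.2

-2.2


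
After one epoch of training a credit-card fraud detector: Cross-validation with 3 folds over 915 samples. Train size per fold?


Fold size = 915/3 = 305
Training per fold = 915 - 305 = 610

610


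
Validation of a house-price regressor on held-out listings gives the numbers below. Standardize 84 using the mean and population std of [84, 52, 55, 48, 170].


μ = 81.8, σ = 45.8973
z = (84 - 81.8)/45.8973 = 0.0479

0.0479


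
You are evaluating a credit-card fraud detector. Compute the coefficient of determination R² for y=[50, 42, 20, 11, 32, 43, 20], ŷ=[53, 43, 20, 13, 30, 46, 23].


ȳ = 31.1429
SS_res = Σ(y-ŷ)² = 36
SS_tot = Σ(y-ȳ)² = 1268.86
R² = 1 - SS_res/SS_tot = 1 - 0.0284 = 0.9716

0.9716


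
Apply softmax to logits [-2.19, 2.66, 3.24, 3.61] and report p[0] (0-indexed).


Exponentials: e^-2.19=0.1119, e^2.66=14.2963, e^3.24=25.5337, e^3.61=36.9661
Sum = 76.908
Softmax = [0.0015, 0.1859, 0.332, 0.4807]
p[0] = 0.1119/76.908 = 0.0015

0.0015


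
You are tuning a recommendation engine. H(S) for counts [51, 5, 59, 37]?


Probabilities: [51/152, 5/152, 59/152, 37/152] ≈ [0.3355, 0.0329, 0.3882, 0.2434]
H = -((51/152)·log₂(51/152) + (5/152)·log₂(5/152) + (59/152)·log₂(59/152) + (37/152)·log₂(37/152))
  = 1.7168 bits

1.7168 bits


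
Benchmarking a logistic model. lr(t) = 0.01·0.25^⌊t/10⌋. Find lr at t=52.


n_drops = ⌊52/10⌋ = 5
lr = 0.01·0.25^5 = 0.01·0.0009765625 = 0.000009765625

0.000009765625


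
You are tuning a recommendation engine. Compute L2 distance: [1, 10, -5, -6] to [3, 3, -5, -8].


d = √((1-3)² + (10-3)² + (-5+ 5)² + (-6+ 8)²)
  = √(4 + 49 + 0 + 4)
  = √57 = 7.5498

7.5498


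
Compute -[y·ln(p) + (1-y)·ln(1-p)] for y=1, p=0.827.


BCE = -[y·ln(p) + (1-y)·ln(1-p)]
= -1·ln(0.827) - 0
= -ln(0.827) = 0.19

0.19


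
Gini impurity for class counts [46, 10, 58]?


Probabilities: [46/114, 10/114, 58/114] ≈ [0.4035, 0.0877, 0.5088]
Σpᵢ² = (2116 + 100 + 3364)/114² = 5580/12996
Gini = 1 - Σpᵢ² = 1 - 5580/12996 = 0.5706

0.5706


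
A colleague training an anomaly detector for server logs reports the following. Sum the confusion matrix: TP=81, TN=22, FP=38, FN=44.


Total = TP + TN + FP + FN
= 81 + 22 + 38 + 44
= 185
(Predicted positive: 119, predicted negative: 66)

185


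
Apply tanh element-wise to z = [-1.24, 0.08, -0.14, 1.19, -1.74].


tanh(-1.24) = -0.8455
tanh(0.08) = 0.0798
tanh(-0.14) = -0.1391
tanh(1.19) = 0.8306
tanh(-1.74) = -0.9402
result = [-0.8455, 0.0798, -0.1391, 0.8306, -0.9402]

[-0.8455, 0.0798, -0.1391, 0.8306, -0.9402]


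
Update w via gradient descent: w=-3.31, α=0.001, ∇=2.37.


w_new = w - α·∇
= -3.31 - 0.001·2.37
= -3.31 - 0.00237
= -3.31237

-3.31237


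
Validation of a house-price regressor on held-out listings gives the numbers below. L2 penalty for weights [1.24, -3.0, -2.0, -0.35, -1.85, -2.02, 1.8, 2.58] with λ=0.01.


‖w‖₂² = (1.24)² + (-3.0)² + (-2.0)² + (-0.35)² + (-1.85)² + (-2.02)² + (1.8)² + (2.58)²
     = 1.5376 + 9 + 4 + 0.1225 + 3.4225 + 4.0804 + 3.24 + 6.6564
     = 32.0594
λ·‖w‖₂² = 0.01·32.0594 = 0.320594

0.320594


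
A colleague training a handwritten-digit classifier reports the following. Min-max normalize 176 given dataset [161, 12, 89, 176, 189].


min=12, max=189
(176-12)/(189-12) = 164/177 = 0.9266

0.9266


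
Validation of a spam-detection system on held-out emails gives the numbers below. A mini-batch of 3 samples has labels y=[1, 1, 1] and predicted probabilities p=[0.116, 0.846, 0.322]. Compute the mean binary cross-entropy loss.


L[0] = -ln(0.116) = 2.1542
L[1] = -ln(0.846) = 0.1672
L[2] = -ln(0.322) = 1.1332
mean = (2.1542 + 0.1672 + 1.1332)/3 = 1.1515

1.1515


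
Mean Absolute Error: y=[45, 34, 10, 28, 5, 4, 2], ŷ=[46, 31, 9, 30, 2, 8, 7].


Absolute errors: |45-46|=1, |34-31|=3, |10-9|=1, |28-30|=2, |5-2|=3, |4-8|=4, |2-7|=5
Sum = 19
MAE = 19/7 = 19/7

19/7


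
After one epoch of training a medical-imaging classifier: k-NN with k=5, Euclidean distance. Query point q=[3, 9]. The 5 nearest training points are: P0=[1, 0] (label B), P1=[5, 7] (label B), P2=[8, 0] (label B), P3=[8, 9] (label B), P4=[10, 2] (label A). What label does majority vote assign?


d(q,P0) = 9.2195  (label B)
d(q,P1) = 2.8284  (label B)
d(q,P2) = 10.2956  (label B)
d(q,P3) = 5.0  (label B)
d(q,P4) = 9.8995  (label A)
Votes: A=1, B=4
Majority → B

B


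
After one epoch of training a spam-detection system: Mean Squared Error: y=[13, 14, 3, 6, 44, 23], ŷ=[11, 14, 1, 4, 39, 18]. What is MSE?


Squared errors: (13-11)²=4, (14-14)²=0, (3-1)²=4, (6-4)²=4, (44-39)²=25, (23-18)²=25
Sum = 62
MSE = 62/6 = 31/3

31/3


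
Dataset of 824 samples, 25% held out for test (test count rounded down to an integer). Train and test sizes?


Test = ⌊824·25/100⌋ = 206
Train = 824 - 206 = 618

Train: 618, Test: 206


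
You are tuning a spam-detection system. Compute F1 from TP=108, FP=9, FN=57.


Precision = 108/117 = 0.9231
Recall = 108/165 = 0.6545
F1 = 2·P·R/(P+R) = 2·TP/(2·TP+FP+FN) = 216/(216+9+57) = 216/282 = 0.766

0.766


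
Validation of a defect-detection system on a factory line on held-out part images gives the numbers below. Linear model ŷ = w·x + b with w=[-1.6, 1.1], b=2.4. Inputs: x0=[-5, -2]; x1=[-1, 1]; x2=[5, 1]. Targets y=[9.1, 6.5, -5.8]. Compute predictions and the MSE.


ŷ0 = (-1.6)·(-5) + (1.1)·(-2) + 2.4 = 8.2
ŷ1 = (-1.6)·(-1) + (1.1)·(1) + 2.4 = 5.1
ŷ2 = (-1.6)·(5) + (1.1)·(1) + 2.4 = -4.5
errors² = [0.81, 1.96, 1.69]
MSE = 4.4600/3 = 1.4867

1.4867


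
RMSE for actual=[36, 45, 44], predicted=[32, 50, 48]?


MSE = 57/3 = 19
RMSE = √(57/3) = 4.3589

4.3589


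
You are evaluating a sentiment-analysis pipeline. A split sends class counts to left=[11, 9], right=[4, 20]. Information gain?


Parent = [15, 29], H_parent = 0.9257
H_left = 0.9928 (n=20), H_right = 0.65 (n=24)
H_children = (20/44)·0.9928 + (24/44)·0.65 = 0.8058
IG = 0.9257 - 0.8058 = 0.1199

0.1199


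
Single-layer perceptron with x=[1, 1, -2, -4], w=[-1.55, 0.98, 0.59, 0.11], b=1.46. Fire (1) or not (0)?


z = (1)·(-1.55) + (1)·(0.98) + (-2)·(0.59) + (-4)·(0.11) + 1.46
  = -0.73
step(z) = 0 (z<0)

0


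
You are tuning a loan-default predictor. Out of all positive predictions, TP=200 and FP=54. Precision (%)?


Precision = TP/(TP+FP)
= 200/(200+54)
= 200/254 = 78.74%

78.74%


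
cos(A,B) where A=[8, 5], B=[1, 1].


A·B = 8·1 + 5·1 = 13
‖A‖ = √89 = 9.434, ‖B‖ = √2 = 1.4142
cos = 13/(√89·√2) = 13/√178 = 0.9744

0.9744


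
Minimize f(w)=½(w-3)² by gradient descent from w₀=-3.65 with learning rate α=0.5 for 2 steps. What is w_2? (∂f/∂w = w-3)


step 1: grad = -3.65-3 = -6.65; w = -3.65 - 0.5·(-6.65) = -0.325
step 2: grad = -0.325-3 = -3.325; w = -0.325 - 0.5·(-3.325) = 1.3375

1.3375


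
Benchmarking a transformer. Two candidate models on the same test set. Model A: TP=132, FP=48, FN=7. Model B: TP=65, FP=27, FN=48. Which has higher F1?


Model A: P=132/180=0.7333, R=132/139=0.9496, F1=2PR/(P+R)=2TP/(2TP+FP+FN)=264/319=0.8276
Model B: P=65/92=0.7065, R=65/113=0.5752, F1=2PR/(P+R)=2TP/(2TP+FP+FN)=130/205=0.6341
0.8276 > 0.6341 → Model A

Model A


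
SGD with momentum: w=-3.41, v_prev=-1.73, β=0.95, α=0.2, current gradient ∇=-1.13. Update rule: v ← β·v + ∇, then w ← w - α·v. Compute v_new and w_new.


v_new = 0.95·-1.73 - 1.13 = -1.6435 - 1.13 = -2.7735
w_new = -3.41 - 0.2·-2.7735 = -3.41 + 0.5547 = -2.8553

v_new=-2.7735, w_new=-2.8553


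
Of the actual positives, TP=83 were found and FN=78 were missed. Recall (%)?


Recall = TP/(TP+FN)
= 83/(83+78)
= 83/161 = 51.55%

51.55%


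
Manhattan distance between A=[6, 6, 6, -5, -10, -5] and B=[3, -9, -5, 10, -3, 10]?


d = |6-3| + |6+ 9| + |6+ 5| + |-5-10| + |-10+ 3| + |-5-10|
  = 3 + 15 + 11 + 15 + 7 + 15
  = 66

66


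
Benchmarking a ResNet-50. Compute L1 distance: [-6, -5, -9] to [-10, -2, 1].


d = |-6+ 10| + |-5+ 2| + |-9-1|
  = 4 + 3 + 10
  = 17

17


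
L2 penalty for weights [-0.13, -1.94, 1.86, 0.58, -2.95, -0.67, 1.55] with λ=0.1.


‖w‖₂² = (-0.13)² + (-1.94)² + (1.86)² + (0.58)² + (-2.95)² + (-0.67)² + (1.55)²
     = 0.0169 + 3.7636 + 3.4596 + 0.3364 + 8.7025 + 0.4489 + 2.4025
     = 19.1304
λ·‖w‖₂² = 0.1·19.1304 = 1.91304

1.91304


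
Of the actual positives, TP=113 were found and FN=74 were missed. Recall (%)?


Recall = TP/(TP+FN)
= 113/(113+74)
= 113/187 = 60.43%

60.43%


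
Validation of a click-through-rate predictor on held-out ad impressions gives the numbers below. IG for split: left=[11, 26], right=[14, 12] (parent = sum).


Parent = [25, 38], H_parent = 0.9691
H_left = 0.878 (n=37), H_right = 0.9957 (n=26)
H_children = (37/63)·0.878 + (26/63)·0.9957 = 0.9266
IG = 0.9691 - 0.9266 = 0.0425

0.0425


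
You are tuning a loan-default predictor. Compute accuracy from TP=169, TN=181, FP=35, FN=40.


Accuracy = (TP+TN)/(TP+TN+FP+FN)
= (169+181)/(425)
= 350/425 = 82.35%

82.35%


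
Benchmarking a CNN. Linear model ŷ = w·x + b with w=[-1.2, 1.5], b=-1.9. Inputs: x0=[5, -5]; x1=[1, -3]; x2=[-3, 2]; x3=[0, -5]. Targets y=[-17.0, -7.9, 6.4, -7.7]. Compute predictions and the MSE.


ŷ0 = (-1.2)·(5) + (1.5)·(-5) - 1.9 = -15.4
ŷ1 = (-1.2)·(1) + (1.5)·(-3) - 1.9 = -7.6
ŷ2 = (-1.2)·(-3) + (1.5)·(2) - 1.9 = 4.7
ŷ3 = (-1.2)·(0) + (1.5)·(-5) - 1.9 = -9.4
errors² = [2.56, 0.09, 2.89, 2.89]
MSE = 8.4300/4 = 2.1075

2.1075


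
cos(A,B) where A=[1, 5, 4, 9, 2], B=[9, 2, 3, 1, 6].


A·B = 1·9 + 5·2 + 4·3 + 9·1 + 2·6 = 52
‖A‖ = √127 = 11.2694, ‖B‖ = √131 = 11.4455
cos = 52/(√127·√131) = 52/√16637 = 0.4031

0.4031


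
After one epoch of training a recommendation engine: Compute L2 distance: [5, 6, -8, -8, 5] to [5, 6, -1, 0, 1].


d = √((5-5)² + (6-6)² + (-8+ 1)² + (-8-0)² + (5-1)²)
  = √(0 + 0 + 49 + 64 + 16)
  = √129 = 11.3578

11.3578


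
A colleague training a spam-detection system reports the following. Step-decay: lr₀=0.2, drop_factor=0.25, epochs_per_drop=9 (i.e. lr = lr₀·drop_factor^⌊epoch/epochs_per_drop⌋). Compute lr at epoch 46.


n_drops = ⌊46/9⌋ = 5
lr = 0.2·0.25^5 = 0.2·0.0009765625 = 0.0001953125

0.0001953125


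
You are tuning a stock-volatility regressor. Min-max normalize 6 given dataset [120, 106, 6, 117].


min=6, max=120
(6-6)/(120-6) = 0/114 = 0.0

0.0


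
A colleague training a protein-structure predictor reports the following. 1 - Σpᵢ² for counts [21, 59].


Probabilities: [21/80, 59/80] ≈ [0.2625, 0.7375]
Σpᵢ² = (441 + 3481)/80² = 3922/6400
Gini = 1 - Σpᵢ² = 1 - 3922/6400 = 0.3872

0.3872


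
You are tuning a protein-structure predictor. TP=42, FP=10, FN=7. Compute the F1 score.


Precision = 42/52 = 0.8077
Recall = 42/49 = 0.8571
F1 = 2·P·R/(P+R) = 2·TP/(2·TP+FP+FN) = 84/(84+10+7) = 84/101 = 0.8317

0.8317


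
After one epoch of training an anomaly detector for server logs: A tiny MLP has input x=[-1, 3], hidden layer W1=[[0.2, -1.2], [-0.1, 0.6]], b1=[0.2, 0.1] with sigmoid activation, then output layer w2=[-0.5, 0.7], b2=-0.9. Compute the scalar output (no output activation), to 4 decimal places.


z1[0] = (0.2)·(-1) + (-1.2)·(3) + 0.2 = -3.6
z1[1] = (-0.1)·(-1) + (0.6)·(3) + 0.1 = 2.0
h = sigmoid(z1) = [0.0266, 0.8808]
output = (-0.5)·(0.0266) + (0.7)·(0.8808) - 0.9 = -0.2967

-0.2967


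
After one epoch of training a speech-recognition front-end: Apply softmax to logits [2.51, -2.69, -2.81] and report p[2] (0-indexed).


Exponentials: e^2.51=12.3049, e^-2.69=0.0679, e^-2.81=0.0602
Sum = 12.433
Softmax = [0.9897, 0.0055, 0.0048]
p[2] = 0.0602/12.433 = 0.0048

0.0048


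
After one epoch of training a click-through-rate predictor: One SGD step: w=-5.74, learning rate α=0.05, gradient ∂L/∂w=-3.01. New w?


w_new = w - α·∇
= -5.74 - 0.05·-3.01
= -5.74 + 0.1505
= -5.5895

-5.5895


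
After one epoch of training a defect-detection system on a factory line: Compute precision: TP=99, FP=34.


Precision = TP/(TP+FP)
= 99/(99+34)
= 99/133 = 74.44%

74.44%


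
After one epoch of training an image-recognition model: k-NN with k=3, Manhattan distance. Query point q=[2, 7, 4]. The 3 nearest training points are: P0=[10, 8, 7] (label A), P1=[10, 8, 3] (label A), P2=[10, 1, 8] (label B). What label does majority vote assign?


d(q,P0) = 12  (label A)
d(q,P1) = 10  (label A)
d(q,P2) = 18  (label B)
Votes: A=2, B=1
Majority → A

A


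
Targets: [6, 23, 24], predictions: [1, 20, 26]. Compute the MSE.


Squared errors: (6-1)²=25, (23-20)²=9, (24-26)²=4
Sum = 38
MSE = 38/3 = 38/3

38/3


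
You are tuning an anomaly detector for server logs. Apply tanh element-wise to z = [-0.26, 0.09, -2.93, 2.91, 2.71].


tanh(-0.26) = -0.2543
tanh(0.09) = 0.0898
tanh(-2.93) = -0.9943
tanh(2.91) = 0.9941
tanh(2.71) = 0.9912
result = [-0.2543, 0.0898, -0.9943, 0.9941, 0.9912]

[-0.2543, 0.0898, -0.9943, 0.9941, 0.9912]


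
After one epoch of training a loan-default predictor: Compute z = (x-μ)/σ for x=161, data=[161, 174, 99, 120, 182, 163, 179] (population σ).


μ = 154, σ = 29.5683
z = (161 - 154)/29.5683 = 0.2367

0.2367


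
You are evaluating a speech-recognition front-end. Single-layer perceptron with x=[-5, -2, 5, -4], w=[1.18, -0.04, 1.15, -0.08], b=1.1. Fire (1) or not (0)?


z = (-5)·(1.18) + (-2)·(-0.04) + (5)·(1.15) + (-4)·(-0.08) + 1.1
  = 1.35
step(z) = 1 (z≥0)

1


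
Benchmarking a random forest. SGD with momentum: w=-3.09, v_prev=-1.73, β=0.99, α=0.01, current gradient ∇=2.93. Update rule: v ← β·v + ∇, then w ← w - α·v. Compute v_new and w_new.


v_new = 0.99·-1.73 + 2.93 = -1.7127 + 2.93 = 1.2173
w_new = -3.09 - 0.01·1.2173 = -3.09 - 0.012173 = -3.102173

v_new=1.2173, w_new=-3.102173


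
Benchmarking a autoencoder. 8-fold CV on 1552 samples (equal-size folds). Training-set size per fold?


Fold size = 1552/8 = 194
Training per fold = 1552 - 194 = 1358

1358


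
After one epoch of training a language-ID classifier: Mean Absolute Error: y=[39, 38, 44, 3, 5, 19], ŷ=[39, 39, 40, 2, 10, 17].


Absolute errors: |39-39|=0, |38-39|=1, |44-40|=4, |3-2|=1, |5-10|=5, |19-17|=2
Sum = 13
MAE = 13/6 = 13/6

13/6


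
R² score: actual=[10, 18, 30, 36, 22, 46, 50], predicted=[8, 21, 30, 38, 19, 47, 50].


ȳ = 30.2857
SS_res = Σ(y-ŷ)² = 27
SS_tot = Σ(y-ȳ)² = 1299.43
R² = 1 - SS_res/SS_tot = 1 - 0.0208 = 0.9792

0.9792


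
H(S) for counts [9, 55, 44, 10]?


Probabilities: [9/118, 55/118, 44/118, 10/118] ≈ [0.0763, 0.4661, 0.3729, 0.0847]
H = -((9/118)·log₂(9/118) + (55/118)·log₂(55/118) + (44/118)·log₂(44/118) + (10/118)·log₂(10/118))
  = 1.6289 bits

1.6289 bits


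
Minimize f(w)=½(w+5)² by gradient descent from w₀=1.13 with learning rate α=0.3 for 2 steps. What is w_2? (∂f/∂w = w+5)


step 1: grad = 1.13+5 = 6.13; w = 1.13 - 0.3·(6.13) = -0.709
step 2: grad = -0.709+5 = 4.291; w = -0.709 - 0.3·(4.291) = -1.9963

-1.9963


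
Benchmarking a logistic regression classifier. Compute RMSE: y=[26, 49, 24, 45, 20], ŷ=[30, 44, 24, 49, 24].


MSE = 73/5 = 14.6
RMSE = √(73/5) = 3.821

3.821


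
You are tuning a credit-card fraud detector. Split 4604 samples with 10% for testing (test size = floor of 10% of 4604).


Test = ⌊4604·10/100⌋ = 460
Train = 4604 - 460 = 4144

Train: 4144, Test: 460


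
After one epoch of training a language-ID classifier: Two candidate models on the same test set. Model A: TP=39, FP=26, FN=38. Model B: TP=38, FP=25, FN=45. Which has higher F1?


Model A: P=39/65=0.6, R=39/77=0.5065, F1=2PR/(P+R)=2TP/(2TP+FP+FN)=78/142=0.5493
Model B: P=38/63=0.6032, R=38/83=0.4578, F1=2PR/(P+R)=2TP/(2TP+FP+FN)=76/146=0.5205
0.5493 > 0.5205 → Model A

Model A


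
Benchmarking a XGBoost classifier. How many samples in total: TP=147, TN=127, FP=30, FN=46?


Total = TP + TN + FP + FN
= 147 + 127 + 30 + 46
= 350
(Predicted positive: 177, predicted negative: 173)

350


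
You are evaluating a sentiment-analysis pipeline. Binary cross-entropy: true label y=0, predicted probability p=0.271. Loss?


BCE = -[y·ln(p) + (1-y)·ln(1-p)]
= -0 - 1·ln(1-0.271)
= -ln(0.729) = 0.3161

0.3161


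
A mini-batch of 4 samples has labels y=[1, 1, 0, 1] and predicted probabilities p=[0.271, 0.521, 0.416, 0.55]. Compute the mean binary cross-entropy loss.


L[0] = -ln(0.271) = 1.3056
L[1] = -ln(0.521) = 0.652
L[2] = -ln(1-0.416) = -ln(0.584) = 0.5379
L[3] = -ln(0.55) = 0.5978
mean = (1.3056 + 0.652 + 0.5379 + 0.5978)/4 = 0.7733

0.7733


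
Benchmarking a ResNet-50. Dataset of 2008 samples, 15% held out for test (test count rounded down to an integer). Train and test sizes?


Test = ⌊2008·15/100⌋ = 301
Train = 2008 - 301 = 1707

Train: 1707, Test: 301


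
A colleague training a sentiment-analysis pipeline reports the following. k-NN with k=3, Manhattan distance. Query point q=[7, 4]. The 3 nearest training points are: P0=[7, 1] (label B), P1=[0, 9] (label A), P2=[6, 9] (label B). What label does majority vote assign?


d(q,P0) = 3  (label B)
d(q,P1) = 12  (label A)
d(q,P2) = 6  (label B)
Votes: A=1, B=2
Majority → B

B


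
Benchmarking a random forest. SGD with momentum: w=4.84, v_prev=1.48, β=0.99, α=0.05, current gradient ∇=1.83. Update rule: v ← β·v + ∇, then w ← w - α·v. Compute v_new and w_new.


v_new = 0.99·1.48 + 1.83 = 1.4652 + 1.83 = 3.2952
w_new = 4.84 - 0.05·3.2952 = 4.84 - 0.16476 = 4.67524

v_new=3.2952, w_new=4.67524


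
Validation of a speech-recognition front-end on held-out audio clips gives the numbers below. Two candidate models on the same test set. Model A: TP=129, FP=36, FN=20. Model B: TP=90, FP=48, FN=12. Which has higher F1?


Model A: P=129/165=0.7818, R=129/149=0.8658, F1=2PR/(P+R)=2TP/(2TP+FP+FN)=258/314=0.8217
Model B: P=90/138=0.6522, R=90/102=0.8824, F1=2PR/(P+R)=2TP/(2TP+FP+FN)=180/240=0.75
0.8217 > 0.75 → Model A

Model A


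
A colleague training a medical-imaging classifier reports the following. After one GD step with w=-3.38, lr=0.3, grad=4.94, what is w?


w_new = w - α·∇
= -3.38 - 0.3·4.94
= -3.38 - 1.482
= -4.862

-4.862


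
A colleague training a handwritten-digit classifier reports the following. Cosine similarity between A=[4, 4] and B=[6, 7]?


A·B = 4·6 + 4·7 = 52
‖A‖ = √32 = 5.6569, ‖B‖ = √85 = 9.2195
cos = 52/(√32·√85) = 52/√2720 = 0.9971

0.9971


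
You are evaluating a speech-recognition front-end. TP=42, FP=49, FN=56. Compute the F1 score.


Precision = 42/91 = 0.4615
Recall = 42/98 = 0.4286
F1 = 2·P·R/(P+R) = 2·TP/(2·TP+FP+FN) = 84/(84+49+56) = 84/189 = 0.4444

0.4444


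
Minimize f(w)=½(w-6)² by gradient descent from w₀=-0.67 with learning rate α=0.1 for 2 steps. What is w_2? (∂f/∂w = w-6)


step 1: grad = -0.67-6 = -6.67; w = -0.67 - 0.1·(-6.67) = -0.003
step 2: grad = -0.003-6 = -6.003; w = -0.003 - 0.1·(-6.003) = 0.5973

0.5973


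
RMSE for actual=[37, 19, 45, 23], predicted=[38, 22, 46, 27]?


MSE = 27/4 = 6.75
RMSE = √(27/4) = 2.5981

2.5981


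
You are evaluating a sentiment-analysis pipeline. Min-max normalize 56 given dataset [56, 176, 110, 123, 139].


min=56, max=176
(56-56)/(176-56) = 0/120 = 0.0

0.0


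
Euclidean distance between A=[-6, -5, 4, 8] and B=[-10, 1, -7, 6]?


d = √((-6+ 10)² + (-5-1)² + (4+ 7)² + (8-6)²)
  = √(16 + 36 + 121 + 4)
  = √177 = 13.3041

13.3041


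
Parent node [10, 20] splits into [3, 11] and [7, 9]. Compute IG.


Parent = [10, 20], H_parent = 0.9183
H_left = 0.7496 (n=14), H_right = 0.9887 (n=16)
H_children = (14/30)·0.7496 + (16/30)·0.9887 = 0.8771
IG = 0.9183 - 0.8771 = 0.0412

0.0412


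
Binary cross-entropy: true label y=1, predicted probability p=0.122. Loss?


BCE = -[y·ln(p) + (1-y)·ln(1-p)]
= -1·ln(0.122) - 0
= -ln(0.122) = 2.1037

2.1037


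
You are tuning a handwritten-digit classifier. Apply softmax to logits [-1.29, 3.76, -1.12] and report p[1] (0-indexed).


Exponentials: e^-1.29=0.2753, e^3.76=42.9484, e^-1.12=0.3263
Sum = 43.55
Softmax = [0.0063, 0.9862, 0.0075]
p[1] = 42.9484/43.55 = 0.9862

0.9862


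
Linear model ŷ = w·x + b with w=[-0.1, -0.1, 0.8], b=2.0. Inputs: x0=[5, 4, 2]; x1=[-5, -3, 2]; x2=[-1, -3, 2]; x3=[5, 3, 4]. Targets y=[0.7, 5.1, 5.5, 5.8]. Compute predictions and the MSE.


ŷ0 = (-0.1)·(5) + (-0.1)·(4) + (0.8)·(2) + 2.0 = 2.7
ŷ1 = (-0.1)·(-5) + (-0.1)·(-3) + (0.8)·(2) + 2.0 = 4.4
ŷ2 = (-0.1)·(-1) + (-0.1)·(-3) + (0.8)·(2) + 2.0 = 4.0
ŷ3 = (-0.1)·(5) + (-0.1)·(3) + (0.8)·(4) + 2.0 = 4.4
errors² = [4.0, 0.49, 2.25, 1.96]
MSE = 8.7000/4 = 2.175

2.175


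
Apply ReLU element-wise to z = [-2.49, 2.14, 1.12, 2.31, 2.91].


ReLU(-2.49) = max(0, -2.49) = 0.0
ReLU(2.14) = max(0, 2.14) = 2.14
ReLU(1.12) = max(0, 1.12) = 1.12
ReLU(2.31) = max(0, 2.31) = 2.31
ReLU(2.91) = max(0, 2.91) = 2.91
result = [0.0, 2.14, 1.12, 2.31, 2.91]

[0.0, 2.14, 1.12, 2.31, 2.91]


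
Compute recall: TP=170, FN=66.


Recall = TP/(TP+FN)
= 170/(170+66)
= 170/236 = 72.03%

72.03%


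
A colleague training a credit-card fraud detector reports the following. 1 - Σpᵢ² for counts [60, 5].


Probabilities: [60/65, 5/65] ≈ [0.9231, 0.0769]
Σpᵢ² = (3600 + 25)/65² = 3625/4225
Gini = 1 - Σpᵢ² = 1 - 3625/4225 = 0.142

0.142


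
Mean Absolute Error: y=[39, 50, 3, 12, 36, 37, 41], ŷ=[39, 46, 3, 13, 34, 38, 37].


Absolute errors: |39-39|=0, |50-46|=4, |3-3|=0, |12-13|=1, |36-34|=2, |37-38|=1, |41-37|=4
Sum = 12
MAE = 12/7 = 12/7

12/7


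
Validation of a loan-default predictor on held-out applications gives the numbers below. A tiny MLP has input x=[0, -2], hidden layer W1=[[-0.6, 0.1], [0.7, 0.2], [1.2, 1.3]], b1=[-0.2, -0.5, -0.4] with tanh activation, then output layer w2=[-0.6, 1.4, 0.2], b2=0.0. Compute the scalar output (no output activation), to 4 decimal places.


z1[0] = (-0.6)·(0) + (0.1)·(-2) - 0.2 = -0.4
z1[1] = (0.7)·(0) + (0.2)·(-2) - 0.5 = -0.9
z1[2] = (1.2)·(0) + (1.3)·(-2) - 0.4 = -3.0
h = tanh(z1) = [-0.3799, -0.7163, -0.9951]
output = (-0.6)·(-0.3799) + (1.4)·(-0.7163) + (0.2)·(-0.9951) + 0.0 = -0.9739

-0.9739


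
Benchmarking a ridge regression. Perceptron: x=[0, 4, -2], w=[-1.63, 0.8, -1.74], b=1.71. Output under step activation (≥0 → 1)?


z = (0)·(-1.63) + (4)·(0.8) + (-2)·(-1.74) + 1.71
  = 8.39
step(z) = 1 (z≥0)

1


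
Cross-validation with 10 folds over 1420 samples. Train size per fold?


Fold size = 1420/10 = 142
Training per fold = 1420 - 142 = 1278

1278


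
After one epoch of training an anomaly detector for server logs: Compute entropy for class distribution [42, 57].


Probabilities: [42/99, 57/99] ≈ [0.4242, 0.5758]
H = -((42/99)·log₂(42/99) + (57/99)·log₂(57/99))
  = 0.9834 bits

0.9834 bits


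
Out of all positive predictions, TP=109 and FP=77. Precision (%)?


Precision = TP/(TP+FP)
= 109/(109+77)
= 109/186 = 58.6%

58.6%


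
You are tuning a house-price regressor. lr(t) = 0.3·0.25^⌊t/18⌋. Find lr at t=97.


n_drops = ⌊97/18⌋ = 5
lr = 0.3·0.25^5 = 0.3·0.0009765625 = 0.00029296875

0.00029296875


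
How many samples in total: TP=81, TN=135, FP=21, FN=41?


Total = TP + TN + FP + FN
= 81 + 135 + 21 + 41
= 278
(Predicted positive: 102, predicted negative: 176)

278


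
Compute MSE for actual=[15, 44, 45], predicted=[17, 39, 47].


Squared errors: (15-17)²=4, (44-39)²=25, (45-47)²=4
Sum = 33
MSE = 33/3 = 11

11


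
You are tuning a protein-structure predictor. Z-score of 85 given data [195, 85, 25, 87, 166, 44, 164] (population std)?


μ = 109.4286, σ = 60.9563
z = (85 - 109.4286)/60.9563 = -0.4008

-0.4008


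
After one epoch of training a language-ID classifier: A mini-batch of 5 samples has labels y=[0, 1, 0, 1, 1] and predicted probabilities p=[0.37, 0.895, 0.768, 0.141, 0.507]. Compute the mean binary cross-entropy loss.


L[0] = -ln(1-0.37) = -ln(0.63) = 0.462
L[1] = -ln(0.895) = 0.1109
L[2] = -ln(1-0.768) = -ln(0.232) = 1.461
L[3] = -ln(0.141) = 1.959
L[4] = -ln(0.507) = 0.6792
mean = (0.462 + 0.1109 + 1.461 + 1.959 + 0.6792)/5 = 0.9344

0.9344


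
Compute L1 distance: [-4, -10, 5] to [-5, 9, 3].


d = |-4+ 5| + |-10-9| + |5-3|
  = 1 + 19 + 2
  = 22

22


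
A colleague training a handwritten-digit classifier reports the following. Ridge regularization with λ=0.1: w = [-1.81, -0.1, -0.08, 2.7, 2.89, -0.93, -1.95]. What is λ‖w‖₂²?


‖w‖₂² = (-1.81)² + (-0.1)² + (-0.08)² + (2.7)² + (2.89)² + (-0.93)² + (-1.95)²
     = 3.2761 + 0.01 + 0.0064 + 7.29 + 8.3521 + 0.8649 + 3.8025
     = 23.602
λ·‖w‖₂² = 0.1·23.602 = 2.3602

2.3602


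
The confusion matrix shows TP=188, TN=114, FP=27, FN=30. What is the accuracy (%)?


Accuracy = (TP+TN)/(TP+TN+FP+FN)
= (188+114)/(359)
= 302/359 = 84.12%

84.12%


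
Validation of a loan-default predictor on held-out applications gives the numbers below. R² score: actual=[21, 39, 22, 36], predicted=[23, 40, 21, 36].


ȳ = 29.5
SS_res = Σ(y-ŷ)² = 6
SS_tot = Σ(y-ȳ)² = 261
R² = 1 - SS_res/SS_tot = 1 - 0.023 = 0.977

0.977


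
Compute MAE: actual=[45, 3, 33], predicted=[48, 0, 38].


Absolute errors: |45-48|=3, |3-0|=3, |33-38|=5
Sum = 11
MAE = 11/3 = 11/3

11/3


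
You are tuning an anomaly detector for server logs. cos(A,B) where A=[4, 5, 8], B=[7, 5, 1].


A·B = 4·7 + 5·5 + 8·1 = 61
‖A‖ = √105 = 10.247, ‖B‖ = √75 = 8.6603
cos = 61/(√105·√75) = 61/√7875 = 0.6874

0.6874


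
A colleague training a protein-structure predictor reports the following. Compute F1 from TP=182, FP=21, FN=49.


Precision = 182/203 = 0.8966
Recall = 182/231 = 0.7879
F1 = 2·P·R/(P+R) = 2·TP/(2·TP+FP+FN) = 364/(364+21+49) = 364/434 = 0.8387

0.8387


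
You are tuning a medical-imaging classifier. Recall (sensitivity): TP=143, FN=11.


Recall = TP/(TP+FN)
= 143/(143+11)
= 143/154 = 92.86%

92.86%


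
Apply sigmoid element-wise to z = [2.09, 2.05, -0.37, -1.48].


σ(2.09) = 1/(1+e^-2.09) = 0.8899
σ(2.05) = 1/(1+e^-2.05) = 0.8859
σ(-0.37) = 1/(1+e^0.37) = 0.4085
σ(-1.48) = 1/(1+e^1.48) = 0.1854
result = [0.8899, 0.8859, 0.4085, 0.1854]

[0.8899, 0.8859, 0.4085, 0.1854]


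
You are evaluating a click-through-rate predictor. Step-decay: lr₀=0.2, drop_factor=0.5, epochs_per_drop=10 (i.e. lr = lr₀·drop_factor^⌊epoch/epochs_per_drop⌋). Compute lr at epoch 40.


n_drops = ⌊40/10⌋ = 4
lr = 0.2·0.5^4 = 0.2·0.0625 = 0.0125

0.0125


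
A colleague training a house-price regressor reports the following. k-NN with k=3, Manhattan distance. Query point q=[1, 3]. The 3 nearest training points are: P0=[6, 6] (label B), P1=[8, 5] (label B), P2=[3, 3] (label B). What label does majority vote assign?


d(q,P0) = 8  (label B)
d(q,P1) = 9  (label B)
d(q,P2) = 2  (label B)
Votes: A=0, B=3
Majority → B

B


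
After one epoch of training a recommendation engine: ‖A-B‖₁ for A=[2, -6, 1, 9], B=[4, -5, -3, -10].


d = |2-4| + |-6+ 5| + |1+ 3| + |9+ 10|
  = 2 + 1 + 4 + 19
  = 26

26


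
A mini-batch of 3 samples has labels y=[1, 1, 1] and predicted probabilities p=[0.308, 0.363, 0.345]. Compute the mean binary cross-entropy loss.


L[0] = -ln(0.308) = 1.1777
L[1] = -ln(0.363) = 1.0134
L[2] = -ln(0.345) = 1.0642
mean = (1.1777 + 1.0134 + 1.0642)/3 = 1.0851

1.0851


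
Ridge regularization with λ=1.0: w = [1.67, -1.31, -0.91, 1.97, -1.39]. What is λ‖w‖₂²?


‖w‖₂² = (1.67)² + (-1.31)² + (-0.91)² + (1.97)² + (-1.39)²
     = 2.7889 + 1.7161 + 0.8281 + 3.8809 + 1.9321
     = 11.1461
λ·‖w‖₂² = 1.0·11.1461 = 11.1461

11.1461


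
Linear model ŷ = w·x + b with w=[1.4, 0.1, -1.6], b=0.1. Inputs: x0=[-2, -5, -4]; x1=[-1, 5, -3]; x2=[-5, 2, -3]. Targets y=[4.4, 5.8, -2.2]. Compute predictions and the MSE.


ŷ0 = (1.4)·(-2) + (0.1)·(-5) + (-1.6)·(-4) + 0.1 = 3.2
ŷ1 = (1.4)·(-1) + (0.1)·(5) + (-1.6)·(-3) + 0.1 = 4.0
ŷ2 = (1.4)·(-5) + (0.1)·(2) + (-1.6)·(-3) + 0.1 = -1.9
errors² = [1.44, 3.24, 0.09]
MSE = 4.7700/3 = 1.59

1.59


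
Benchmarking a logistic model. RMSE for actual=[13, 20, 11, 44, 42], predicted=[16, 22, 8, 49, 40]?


MSE = 51/5 = 10.2
RMSE = √(51/5) = 3.1937

3.1937


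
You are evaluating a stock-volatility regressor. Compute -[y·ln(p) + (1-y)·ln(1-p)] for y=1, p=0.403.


BCE = -[y·ln(p) + (1-y)·ln(1-p)]
= -1·ln(0.403) - 0
= -ln(0.403) = 0.9088

0.9088


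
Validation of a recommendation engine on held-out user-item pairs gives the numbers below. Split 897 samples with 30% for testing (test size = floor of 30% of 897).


Test = ⌊897·30/100⌋ = 269
Train = 897 - 269 = 628

Train: 628, Test: 269


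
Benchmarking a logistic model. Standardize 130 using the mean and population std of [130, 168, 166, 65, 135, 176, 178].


μ = 145.4286, σ = 37.309
z = (130 - 145.4286)/37.309 = -0.4135

-0.4135


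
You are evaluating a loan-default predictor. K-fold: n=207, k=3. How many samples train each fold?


Fold size = 207/3 = 69
Training per fold = 207 - 69 = 138

138


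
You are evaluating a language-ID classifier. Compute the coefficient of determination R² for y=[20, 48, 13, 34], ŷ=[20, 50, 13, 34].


ȳ = 28.75
SS_res = Σ(y-ŷ)² = 4
SS_tot = Σ(y-ȳ)² = 722.75
R² = 1 - SS_res/SS_tot = 1 - 0.0055 = 0.9945

0.9945


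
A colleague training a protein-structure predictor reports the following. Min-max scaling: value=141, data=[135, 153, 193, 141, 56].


min=56, max=193
(141-56)/(193-56) = 85/137 = 0.6204

0.6204


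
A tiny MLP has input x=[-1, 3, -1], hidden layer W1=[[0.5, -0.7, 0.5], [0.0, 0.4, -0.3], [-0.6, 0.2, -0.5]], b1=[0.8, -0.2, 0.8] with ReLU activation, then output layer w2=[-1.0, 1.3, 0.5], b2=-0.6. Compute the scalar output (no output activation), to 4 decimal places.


z1[0] = (0.5)·(-1) + (-0.7)·(3) + (0.5)·(-1) + 0.8 = -2.3
z1[1] = (0.0)·(-1) + (0.4)·(3) + (-0.3)·(-1) - 0.2 = 1.3
z1[2] = (-0.6)·(-1) + (0.2)·(3) + (-0.5)·(-1) + 0.8 = 2.5
h = ReLU(z1) = [0.0, 1.3, 2.5]
output = (-1.0)·(0.0) + (1.3)·(1.3) + (0.5)·(2.5) - 0.6 = 2.34

2.34


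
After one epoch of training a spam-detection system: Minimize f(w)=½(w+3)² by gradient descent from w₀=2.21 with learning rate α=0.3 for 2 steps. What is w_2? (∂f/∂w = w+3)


step 1: grad = 2.21+3 = 5.21; w = 2.21 - 0.3·(5.21) = 0.647
step 2: grad = 0.647+3 = 3.647; w = 0.647 - 0.3·(3.647) = -0.4471

-0.4471


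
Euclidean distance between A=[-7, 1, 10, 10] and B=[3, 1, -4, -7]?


d = √((-7-3)² + (1-1)² + (10+ 4)² + (10+ 7)²)
  = √(100 + 0 + 196 + 289)
  = √585 = 24.1868

24.1868
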